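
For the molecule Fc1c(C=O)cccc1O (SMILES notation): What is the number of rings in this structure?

1

In SMILES, each pair of matching ring-closure digits denotes one ring-closing bond; the number of such bonds equals the number of independent rings.
Ring-closure bonds here: 1.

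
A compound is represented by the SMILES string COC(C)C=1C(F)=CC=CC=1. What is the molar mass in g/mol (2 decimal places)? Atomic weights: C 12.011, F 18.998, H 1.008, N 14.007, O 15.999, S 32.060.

154.18 g/mol

First, the molecular formula is C9H11FO (counting implicit H from valence).
  C: 9 × 12.011 = 108.099
  F: 1 × 18.998 = 18.998
  H: 11 × 1.008 = 11.088
  O: 1 × 15.999 = 15.999
Sum: 9×12.011 + 1×18.998 + 11×1.008 + 1×15.999 = 154.184 → 154.18 g/mol.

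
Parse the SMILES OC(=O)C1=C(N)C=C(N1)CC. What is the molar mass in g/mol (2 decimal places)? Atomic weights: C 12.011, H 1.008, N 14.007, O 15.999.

First, the molecular formula is C7H10N2O2 (counting implicit H from valence).
  C: 7 × 12.011 = 84.077
  H: 10 × 1.008 = 10.080
  N: 2 × 14.007 = 28.014
  O: 2 × 15.999 = 31.998
Sum: 7×12.011 + 10×1.008 + 2×14.007 + 2×15.999 = 154.169 → 154.17 g/mol.

154.17 g/mol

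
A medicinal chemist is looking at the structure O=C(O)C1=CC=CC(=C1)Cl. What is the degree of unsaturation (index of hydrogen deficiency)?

5

Degree of unsaturation = (number of rings) + (number of π bonds).
Ring closures in the SMILES: 1.
π bonds: 4 double bonds (each 1 DoU) → 4 DoU from unsaturation.
Total DoU = 1 + 4 = 5.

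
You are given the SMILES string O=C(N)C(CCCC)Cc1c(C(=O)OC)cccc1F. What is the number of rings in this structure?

1

In SMILES, each pair of matching ring-closure digits denotes one ring-closing bond; the number of such bonds equals the number of independent rings.
Ring-closure bonds here: 1.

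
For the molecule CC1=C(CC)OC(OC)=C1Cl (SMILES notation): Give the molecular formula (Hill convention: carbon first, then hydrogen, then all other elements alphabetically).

C8H11ClO2

Walk through each heavy atom and fill implicit hydrogens from standard valence (C 4, N 3, O 2, S 2, halogen 1):
  atom 1: C, bond orders sum to 1 (valence 4) → 3 H
  atom 2: C, bond orders sum to 4 (valence 4) → 0 H
  atom 3: C, bond orders sum to 4 (valence 4) → 0 H
  atom 4: C, bond orders sum to 2 (valence 4) → 2 H
  atom 5: C, bond orders sum to 1 (valence 4) → 3 H
  atom 6: O, bond orders sum to 2 (valence 2) → 0 H
  atom 7: C, bond orders sum to 4 (valence 4) → 0 H
  atom 8: O, bond orders sum to 2 (valence 2) → 0 H
  atom 9: C, bond orders sum to 1 (valence 4) → 3 H
  atom 10: C, bond orders sum to 4 (valence 4) → 0 H
  atom 11: Cl (halogen, monovalent) → 0 H
Totals → C:8, H:11, Cl:1, O:2.
In Hill order: C8H11ClO2.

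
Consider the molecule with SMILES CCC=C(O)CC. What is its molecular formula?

Walk through each heavy atom and fill implicit hydrogens from standard valence (C 4, N 3, O 2, S 2, halogen 1):
  atom 1: C, bond orders sum to 1 (valence 4) → 3 H
  atom 2: C, bond orders sum to 2 (valence 4) → 2 H
  atom 3: C, bond orders sum to 3 (valence 4) → 1 H
  atom 4: C, bond orders sum to 4 (valence 4) → 0 H
  atom 5: O, bond orders sum to 1 (valence 2) → 1 H
  atom 6: C, bond orders sum to 2 (valence 4) → 2 H
  atom 7: C, bond orders sum to 1 (valence 4) → 3 H
Totals → C:6, H:12, O:1.
In Hill order: C6H12O.

C6H12O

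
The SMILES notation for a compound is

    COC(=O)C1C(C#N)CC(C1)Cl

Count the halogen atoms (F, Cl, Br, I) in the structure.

Halogen atoms appear at heavy-atom position 12 (1×Cl).
Other groups present: 1 ester, 1 nitrile.
Halogen count: 1.

1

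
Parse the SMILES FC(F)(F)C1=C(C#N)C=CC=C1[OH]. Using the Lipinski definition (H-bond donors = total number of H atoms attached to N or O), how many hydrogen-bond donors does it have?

1

Donors: find every N or O and count the H atoms it carries.
  atom 8 (N): bond orders sum to 3 → 0 H
  atom 13 (O): bond orders sum to 1 → 1 H
Lipinski HBD = 1.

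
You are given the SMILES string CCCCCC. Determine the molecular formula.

C6H14

Walk through each heavy atom and fill implicit hydrogens from standard valence (C 4, N 3, O 2, S 2, halogen 1):
  atom 1: C, bond orders sum to 1 (valence 4) → 3 H
  atom 2: C, bond orders sum to 2 (valence 4) → 2 H
  atom 3: C, bond orders sum to 2 (valence 4) → 2 H
  atom 4: C, bond orders sum to 2 (valence 4) → 2 H
  atom 5: C, bond orders sum to 2 (valence 4) → 2 H
  atom 6: C, bond orders sum to 1 (valence 4) → 3 H
Totals → C:6, H:14.
In Hill order: C6H14.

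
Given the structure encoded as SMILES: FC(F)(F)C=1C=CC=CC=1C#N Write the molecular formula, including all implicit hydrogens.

Walk through each heavy atom and fill implicit hydrogens from standard valence (C 4, N 3, O 2, S 2, halogen 1):
  atom 1: F (halogen, monovalent) → 0 H
  atom 2: C, bond orders sum to 4 (valence 4) → 0 H
  atom 3: F (halogen, monovalent) → 0 H
  atom 4: F (halogen, monovalent) → 0 H
  atom 5: C, bond orders sum to 4 (valence 4) → 0 H
  atom 6: C, bond orders sum to 3 (valence 4) → 1 H
  atom 7: C, bond orders sum to 3 (valence 4) → 1 H
  atom 8: C, bond orders sum to 3 (valence 4) → 1 H
  atom 9: C, bond orders sum to 3 (valence 4) → 1 H
  atom 10: C, bond orders sum to 4 (valence 4) → 0 H
  atom 11: C, bond orders sum to 4 (valence 4) → 0 H
  atom 12: N, bond orders sum to 3 (valence 3) → 0 H
Totals → C:8, H:4, F:3, N:1.

C8H4F3N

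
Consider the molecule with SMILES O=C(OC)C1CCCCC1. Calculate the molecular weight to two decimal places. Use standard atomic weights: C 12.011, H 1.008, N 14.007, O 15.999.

142.20 g/mol

First, the molecular formula is C8H14O2 (counting implicit H from valence).
  C: 8 × 12.011 = 96.088
  H: 14 × 1.008 = 14.112
  O: 2 × 15.999 = 31.998
Sum: 8×12.011 + 14×1.008 + 2×15.999 = 142.198 → 142.20 g/mol.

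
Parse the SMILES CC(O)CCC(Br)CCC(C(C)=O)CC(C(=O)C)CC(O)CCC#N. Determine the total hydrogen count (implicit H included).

32

Walk through each heavy atom and fill implicit hydrogens from standard valence (C 4, N 3, O 2, S 2, halogen 1):
  atom 1: C, bond orders sum to 1 (valence 4) → 3 H
  atom 2: C, bond orders sum to 3 (valence 4) → 1 H
  atom 3: O, bond orders sum to 1 (valence 2) → 1 H
  atom 4: C, bond orders sum to 2 (valence 4) → 2 H
  atom 5: C, bond orders sum to 2 (valence 4) → 2 H
  atom 6: C, bond orders sum to 3 (valence 4) → 1 H
  atom 7: Br (halogen, monovalent) → 0 H
  atom 8: C, bond orders sum to 2 (valence 4) → 2 H
  atom 9: C, bond orders sum to 2 (valence 4) → 2 H
  atom 10: C, bond orders sum to 3 (valence 4) → 1 H
  atom 11: C, bond orders sum to 4 (valence 4) → 0 H
  atom 12: C, bond orders sum to 1 (valence 4) → 3 H
  atom 13: O, bond orders sum to 2 (valence 2) → 0 H
  atom 14: C, bond orders sum to 2 (valence 4) → 2 H
  atom 15: C, bond orders sum to 3 (valence 4) → 1 H
  atom 16: C, bond orders sum to 4 (valence 4) → 0 H
  atom 17: O, bond orders sum to 2 (valence 2) → 0 H
  atom 18: C, bond orders sum to 1 (valence 4) → 3 H
  atom 19: C, bond orders sum to 2 (valence 4) → 2 H
  atom 20: C, bond orders sum to 3 (valence 4) → 1 H
  atom 21: O, bond orders sum to 1 (valence 2) → 1 H
  atom 22: C, bond orders sum to 2 (valence 4) → 2 H
  atom 23: C, bond orders sum to 2 (valence 4) → 2 H
  atom 24: C, bond orders sum to 4 (valence 4) → 0 H
  atom 25: N, bond orders sum to 3 (valence 3) → 0 H
Total hydrogens: 32.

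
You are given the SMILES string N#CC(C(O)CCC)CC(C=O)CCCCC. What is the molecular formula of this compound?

C14H25NO2

Walk through each heavy atom and fill implicit hydrogens from standard valence (C 4, N 3, O 2, S 2, halogen 1):
  atom 1: N, bond orders sum to 3 (valence 3) → 0 H
  atom 2: C, bond orders sum to 4 (valence 4) → 0 H
  atom 3: C, bond orders sum to 3 (valence 4) → 1 H
  atom 4: C, bond orders sum to 3 (valence 4) → 1 H
  atom 5: O, bond orders sum to 1 (valence 2) → 1 H
  atom 6: C, bond orders sum to 2 (valence 4) → 2 H
  atom 7: C, bond orders sum to 2 (valence 4) → 2 H
  atom 8: C, bond orders sum to 1 (valence 4) → 3 H
  atom 9: C, bond orders sum to 2 (valence 4) → 2 H
  atom 10: C, bond orders sum to 3 (valence 4) → 1 H
  atom 11: C, bond orders sum to 3 (valence 4) → 1 H
  atom 12: O, bond orders sum to 2 (valence 2) → 0 H
  atom 13: C, bond orders sum to 2 (valence 4) → 2 H
  atom 14: C, bond orders sum to 2 (valence 4) → 2 H
  atom 15: C, bond orders sum to 2 (valence 4) → 2 H
  atom 16: C, bond orders sum to 2 (valence 4) → 2 H
  atom 17: C, bond orders sum to 1 (valence 4) → 3 H
Totals → C:14, H:25, N:1, O:2.
In Hill order: C14H25NO2.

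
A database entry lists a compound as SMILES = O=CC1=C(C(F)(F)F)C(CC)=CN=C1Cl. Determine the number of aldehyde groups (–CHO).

1

The aldehyde motif appears at heavy-atom position 2 in the SMILES.
Aldehyde count: 1.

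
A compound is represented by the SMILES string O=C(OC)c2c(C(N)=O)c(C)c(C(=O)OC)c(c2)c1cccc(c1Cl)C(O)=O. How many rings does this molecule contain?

In SMILES, each pair of matching ring-closure digits denotes one ring-closing bond; the number of such bonds equals the number of independent rings.
Ring-closure bonds here: 2.

2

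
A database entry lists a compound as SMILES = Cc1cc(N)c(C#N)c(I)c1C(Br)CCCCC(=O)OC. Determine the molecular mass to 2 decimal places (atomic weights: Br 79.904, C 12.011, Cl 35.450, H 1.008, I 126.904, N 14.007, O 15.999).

First, the molecular formula is C15H18BrIN2O2 (counting implicit H from valence).
  Br: 1 × 79.904 = 79.904
  C: 15 × 12.011 = 180.165
  H: 18 × 1.008 = 18.144
  I: 1 × 126.904 = 126.904
  N: 2 × 14.007 = 28.014
  O: 2 × 15.999 = 31.998
Sum: 1×79.904 + 15×12.011 + 18×1.008 + 1×126.904 + 2×14.007 + 2×15.999 = 465.129 → 465.13 g/mol.

465.13 g/mol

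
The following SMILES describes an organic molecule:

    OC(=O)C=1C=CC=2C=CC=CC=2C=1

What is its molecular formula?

C11H8O2

Walk through each heavy atom and fill implicit hydrogens from standard valence (C 4, N 3, O 2, S 2, halogen 1):
  atom 1: O, bond orders sum to 1 (valence 2) → 1 H
  atom 2: C, bond orders sum to 4 (valence 4) → 0 H
  atom 3: O, bond orders sum to 2 (valence 2) → 0 H
  atom 4: C, bond orders sum to 4 (valence 4) → 0 H
  atom 5: C, bond orders sum to 3 (valence 4) → 1 H
  atom 6: C, bond orders sum to 3 (valence 4) → 1 H
  atom 7: C, bond orders sum to 4 (valence 4) → 0 H
  atom 8: C, bond orders sum to 3 (valence 4) → 1 H
  atom 9: C, bond orders sum to 3 (valence 4) → 1 H
  atom 10: C, bond orders sum to 3 (valence 4) → 1 H
  atom 11: C, bond orders sum to 3 (valence 4) → 1 H
  atom 12: C, bond orders sum to 4 (valence 4) → 0 H
  atom 13: C, bond orders sum to 3 (valence 4) → 1 H
Totals → C:11, H:8, O:2.
In Hill order: C11H8O2.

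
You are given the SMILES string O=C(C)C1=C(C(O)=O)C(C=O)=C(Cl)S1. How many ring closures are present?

1

In SMILES, each pair of matching ring-closure digits denotes one ring-closing bond; the number of such bonds equals the number of independent rings.
Ring-closure bonds here: 1.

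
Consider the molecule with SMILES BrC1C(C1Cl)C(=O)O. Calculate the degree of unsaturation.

2

Degree of unsaturation = (number of rings) + (number of π bonds).
Ring closures in the SMILES: 1.
π bonds: 1 double bond (each 1 DoU) → 1 DoU from unsaturation.
Total DoU = 1 + 1 = 2.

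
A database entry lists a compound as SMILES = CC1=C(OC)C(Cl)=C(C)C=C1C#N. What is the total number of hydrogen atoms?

Walk through each heavy atom and fill implicit hydrogens from standard valence (C 4, N 3, O 2, S 2, halogen 1):
  atom 1: C, bond orders sum to 1 (valence 4) → 3 H
  atom 2: C, bond orders sum to 4 (valence 4) → 0 H
  atom 3: C, bond orders sum to 4 (valence 4) → 0 H
  atom 4: O, bond orders sum to 2 (valence 2) → 0 H
  atom 5: C, bond orders sum to 1 (valence 4) → 3 H
  atom 6: C, bond orders sum to 4 (valence 4) → 0 H
  atom 7: Cl (halogen, monovalent) → 0 H
  atom 8: C, bond orders sum to 4 (valence 4) → 0 H
  atom 9: C, bond orders sum to 1 (valence 4) → 3 H
  atom 10: C, bond orders sum to 3 (valence 4) → 1 H
  atom 11: C, bond orders sum to 4 (valence 4) → 0 H
  atom 12: C, bond orders sum to 4 (valence 4) → 0 H
  atom 13: N, bond orders sum to 3 (valence 3) → 0 H
Total hydrogens: 10.

10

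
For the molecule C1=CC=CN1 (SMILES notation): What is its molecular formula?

C4H5N

Walk through each heavy atom and fill implicit hydrogens from standard valence (C 4, N 3, O 2, S 2, halogen 1):
  atom 1: C, bond orders sum to 3 (valence 4) → 1 H
  atom 2: C, bond orders sum to 3 (valence 4) → 1 H
  atom 3: C, bond orders sum to 3 (valence 4) → 1 H
  atom 4: C, bond orders sum to 3 (valence 4) → 1 H
  atom 5: N, bond orders sum to 2 (valence 3) → 1 H
Totals → C:4, H:5, N:1.
In Hill order: C4H5N.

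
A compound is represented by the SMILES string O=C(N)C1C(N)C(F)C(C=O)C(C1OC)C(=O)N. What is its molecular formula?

C10H16FN3O4

Walk through each heavy atom and fill implicit hydrogens from standard valence (C 4, N 3, O 2, S 2, halogen 1):
  atom 1: O, bond orders sum to 2 (valence 2) → 0 H
  atom 2: C, bond orders sum to 4 (valence 4) → 0 H
  atom 3: N, bond orders sum to 1 (valence 3) → 2 H
  atom 4: C, bond orders sum to 3 (valence 4) → 1 H
  atom 5: C, bond orders sum to 3 (valence 4) → 1 H
  atom 6: N, bond orders sum to 1 (valence 3) → 2 H
  atom 7: C, bond orders sum to 3 (valence 4) → 1 H
  atom 8: F (halogen, monovalent) → 0 H
  atom 9: C, bond orders sum to 3 (valence 4) → 1 H
  atom 10: C, bond orders sum to 3 (valence 4) → 1 H
  atom 11: O, bond orders sum to 2 (valence 2) → 0 H
  atom 12: C, bond orders sum to 3 (valence 4) → 1 H
  atom 13: C, bond orders sum to 3 (valence 4) → 1 H
  atom 14: O, bond orders sum to 2 (valence 2) → 0 H
  atom 15: C, bond orders sum to 1 (valence 4) → 3 H
  atom 16: C, bond orders sum to 4 (valence 4) → 0 H
  atom 17: O, bond orders sum to 2 (valence 2) → 0 H
  atom 18: N, bond orders sum to 1 (valence 3) → 2 H
Totals → C:10, H:16, F:1, N:3, O:4.
In Hill order: C10H16FN3O4.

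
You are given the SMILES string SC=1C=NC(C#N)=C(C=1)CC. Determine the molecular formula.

Walk through each heavy atom and fill implicit hydrogens from standard valence (C 4, N 3, O 2, S 2, halogen 1):
  atom 1: S, bond orders sum to 1 (valence 2) → 1 H
  atom 2: C, bond orders sum to 4 (valence 4) → 0 H
  atom 3: C, bond orders sum to 3 (valence 4) → 1 H
  atom 4: N, bond orders sum to 3 (valence 3) → 0 H
  atom 5: C, bond orders sum to 4 (valence 4) → 0 H
  atom 6: C, bond orders sum to 4 (valence 4) → 0 H
  atom 7: N, bond orders sum to 3 (valence 3) → 0 H
  atom 8: C, bond orders sum to 4 (valence 4) → 0 H
  atom 9: C, bond orders sum to 3 (valence 4) → 1 H
  atom 10: C, bond orders sum to 2 (valence 4) → 2 H
  atom 11: C, bond orders sum to 1 (valence 4) → 3 H
Totals → C:8, H:8, N:2, S:1.

C8H8N2S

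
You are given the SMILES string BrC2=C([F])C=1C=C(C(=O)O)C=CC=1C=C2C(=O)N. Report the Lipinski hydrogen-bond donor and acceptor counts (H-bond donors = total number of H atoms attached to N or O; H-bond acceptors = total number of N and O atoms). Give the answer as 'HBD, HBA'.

3, 4

Donors: find every N or O and count the H atoms it carries.
  atom 9 (O): bond orders sum to 2 → 0 H
  atom 10 (O): bond orders sum to 1 → 1 H
  atom 17 (O): bond orders sum to 2 → 0 H
  atom 18 (N): bond orders sum to 1 → 2 H
Lipinski HBD = 3.
Acceptors: N atoms = 1, O atoms = 3 → HBA = 4.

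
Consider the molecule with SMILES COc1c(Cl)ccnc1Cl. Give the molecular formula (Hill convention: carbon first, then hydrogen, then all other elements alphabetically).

C6H5Cl2NO

Walk through each heavy atom and fill implicit hydrogens from standard valence (C 4, N 3, O 2, S 2, halogen 1); for lowercase aromatic atoms, an aromatic c carries 1 H when it has two neighbours and 0 H with three, and aromatic n carries 0 H:
  atom 1: C, bond orders sum to 1 (valence 4) → 3 H
  atom 2: O, bond orders sum to 2 (valence 2) → 0 H
  atom 3: aromatic c, 3 neighbours → 0 H
  atom 4: aromatic c, 3 neighbours → 0 H
  atom 5: Cl (halogen, monovalent) → 0 H
  atom 6: aromatic c, 2 neighbours → 1 H
  atom 7: aromatic c, 2 neighbours → 1 H
  atom 8: aromatic n, 2 neighbours → 0 H
  atom 9: aromatic c, 3 neighbours → 0 H
  atom 10: Cl (halogen, monovalent) → 0 H
Totals → C:6, H:5, Cl:2, N:1, O:1.
In Hill order: C6H5Cl2NO.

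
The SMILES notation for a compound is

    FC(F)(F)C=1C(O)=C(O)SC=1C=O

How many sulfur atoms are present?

1

Scan the SMILES for S atoms (remember two-letter symbols like Cl and Br are single atoms).
Sulfur count: 1.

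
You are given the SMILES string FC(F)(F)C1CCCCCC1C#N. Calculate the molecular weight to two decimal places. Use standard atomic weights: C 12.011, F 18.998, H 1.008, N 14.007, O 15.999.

191.20 g/mol

First, the molecular formula is C9H12F3N (counting implicit H from valence).
  C: 9 × 12.011 = 108.099
  F: 3 × 18.998 = 56.994
  H: 12 × 1.008 = 12.096
  N: 1 × 14.007 = 14.007
Sum: 9×12.011 + 3×18.998 + 12×1.008 + 1×14.007 = 191.196 → 191.20 g/mol.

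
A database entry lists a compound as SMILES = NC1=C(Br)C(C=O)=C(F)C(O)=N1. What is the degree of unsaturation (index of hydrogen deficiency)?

5

Degree of unsaturation = (number of rings) + (number of π bonds).
Ring closures in the SMILES: 1.
π bonds: 4 double bonds (each 1 DoU) → 4 DoU from unsaturation.
Total DoU = 1 + 4 = 5.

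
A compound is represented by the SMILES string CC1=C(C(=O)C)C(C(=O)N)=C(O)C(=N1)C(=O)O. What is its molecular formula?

C10H10N2O5

Walk through each heavy atom and fill implicit hydrogens from standard valence (C 4, N 3, O 2, S 2, halogen 1):
  atom 1: C, bond orders sum to 1 (valence 4) → 3 H
  atom 2: C, bond orders sum to 4 (valence 4) → 0 H
  atom 3: C, bond orders sum to 4 (valence 4) → 0 H
  atom 4: C, bond orders sum to 4 (valence 4) → 0 H
  atom 5: O, bond orders sum to 2 (valence 2) → 0 H
  atom 6: C, bond orders sum to 1 (valence 4) → 3 H
  atom 7: C, bond orders sum to 4 (valence 4) → 0 H
  atom 8: C, bond orders sum to 4 (valence 4) → 0 H
  atom 9: O, bond orders sum to 2 (valence 2) → 0 H
  atom 10: N, bond orders sum to 1 (valence 3) → 2 H
  atom 11: C, bond orders sum to 4 (valence 4) → 0 H
  atom 12: O, bond orders sum to 1 (valence 2) → 1 H
  atom 13: C, bond orders sum to 4 (valence 4) → 0 H
  atom 14: N, bond orders sum to 3 (valence 3) → 0 H
  atom 15: C, bond orders sum to 4 (valence 4) → 0 H
  atom 16: O, bond orders sum to 2 (valence 2) → 0 H
  atom 17: O, bond orders sum to 1 (valence 2) → 1 H
Totals → C:10, H:10, N:2, O:5.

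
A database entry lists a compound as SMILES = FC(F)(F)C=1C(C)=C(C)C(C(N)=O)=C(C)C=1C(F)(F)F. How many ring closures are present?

1

In SMILES, each pair of matching ring-closure digits denotes one ring-closing bond; the number of such bonds equals the number of independent rings.
Ring-closure bonds here: 1.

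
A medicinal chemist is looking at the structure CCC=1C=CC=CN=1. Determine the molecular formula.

Walk through each heavy atom and fill implicit hydrogens from standard valence (C 4, N 3, O 2, S 2, halogen 1):
  atom 1: C, bond orders sum to 1 (valence 4) → 3 H
  atom 2: C, bond orders sum to 2 (valence 4) → 2 H
  atom 3: C, bond orders sum to 4 (valence 4) → 0 H
  atom 4: C, bond orders sum to 3 (valence 4) → 1 H
  atom 5: C, bond orders sum to 3 (valence 4) → 1 H
  atom 6: C, bond orders sum to 3 (valence 4) → 1 H
  atom 7: C, bond orders sum to 3 (valence 4) → 1 H
  atom 8: N, bond orders sum to 3 (valence 3) → 0 H
Totals → C:7, H:9, N:1.
In Hill order: C7H9N.

C7H9N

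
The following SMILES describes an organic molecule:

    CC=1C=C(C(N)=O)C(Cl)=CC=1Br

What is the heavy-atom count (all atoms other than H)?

12

Every atom symbol written in the SMILES (organic subset) is one heavy atom; implicit H are not written.
Heavy atoms by element → Br:1, C:8, Cl:1, N:1, O:1.
Total: 12.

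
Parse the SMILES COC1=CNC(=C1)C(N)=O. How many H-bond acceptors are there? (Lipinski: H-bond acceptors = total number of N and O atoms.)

N atoms: 2; O atoms: 2.
Lipinski HBA = 2 + 2 = 4.

4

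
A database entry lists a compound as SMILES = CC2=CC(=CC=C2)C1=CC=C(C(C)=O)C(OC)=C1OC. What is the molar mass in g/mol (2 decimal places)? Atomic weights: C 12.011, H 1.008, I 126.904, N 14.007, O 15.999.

270.33 g/mol

First, the molecular formula is C17H18O3 (counting implicit H from valence).
  C: 17 × 12.011 = 204.187
  H: 18 × 1.008 = 18.144
  O: 3 × 15.999 = 47.997
Sum: 17×12.011 + 18×1.008 + 3×15.999 = 270.328 → 270.33 g/mol.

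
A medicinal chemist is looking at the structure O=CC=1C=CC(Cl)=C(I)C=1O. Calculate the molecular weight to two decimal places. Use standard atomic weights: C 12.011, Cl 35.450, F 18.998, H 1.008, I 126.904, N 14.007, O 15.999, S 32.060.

First, the molecular formula is C7H4ClIO2 (counting implicit H from valence).
  C: 7 × 12.011 = 84.077
  Cl: 1 × 35.450 = 35.450
  H: 4 × 1.008 = 4.032
  I: 1 × 126.904 = 126.904
  O: 2 × 15.999 = 31.998
Sum: 7×12.011 + 1×35.450 + 4×1.008 + 1×126.904 + 2×15.999 = 282.461 → 282.46 g/mol.

282.46 g/mol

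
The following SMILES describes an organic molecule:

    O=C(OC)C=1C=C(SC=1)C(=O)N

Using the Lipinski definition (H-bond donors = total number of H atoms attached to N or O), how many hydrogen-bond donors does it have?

2

Donors: find every N or O and count the H atoms it carries.
  atom 1 (O): bond orders sum to 2 → 0 H
  atom 3 (O): bond orders sum to 2 → 0 H
  atom 11 (O): bond orders sum to 2 → 0 H
  atom 12 (N): bond orders sum to 1 → 2 H
Lipinski HBD = 2.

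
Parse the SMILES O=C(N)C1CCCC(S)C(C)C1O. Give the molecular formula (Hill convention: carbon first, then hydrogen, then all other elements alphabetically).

C9H17NO2S

Walk through each heavy atom and fill implicit hydrogens from standard valence (C 4, N 3, O 2, S 2, halogen 1):
  atom 1: O, bond orders sum to 2 (valence 2) → 0 H
  atom 2: C, bond orders sum to 4 (valence 4) → 0 H
  atom 3: N, bond orders sum to 1 (valence 3) → 2 H
  atom 4: C, bond orders sum to 3 (valence 4) → 1 H
  atom 5: C, bond orders sum to 2 (valence 4) → 2 H
  atom 6: C, bond orders sum to 2 (valence 4) → 2 H
  atom 7: C, bond orders sum to 2 (valence 4) → 2 H
  atom 8: C, bond orders sum to 3 (valence 4) → 1 H
  atom 9: S, bond orders sum to 1 (valence 2) → 1 H
  atom 10: C, bond orders sum to 3 (valence 4) → 1 H
  atom 11: C, bond orders sum to 1 (valence 4) → 3 H
  atom 12: C, bond orders sum to 3 (valence 4) → 1 H
  atom 13: O, bond orders sum to 1 (valence 2) → 1 H
Totals → C:9, H:17, N:1, O:2, S:1.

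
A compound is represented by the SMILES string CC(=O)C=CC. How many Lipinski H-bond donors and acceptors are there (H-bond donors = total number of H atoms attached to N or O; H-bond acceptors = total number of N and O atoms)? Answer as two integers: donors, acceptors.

0, 1

Donors: find every N or O and count the H atoms it carries.
  atom 3 (O): bond orders sum to 2 → 0 H
Lipinski HBD = 0.
Acceptors: N atoms = 0, O atoms = 1 → HBA = 1.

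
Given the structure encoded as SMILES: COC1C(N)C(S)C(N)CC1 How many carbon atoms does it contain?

7

Count every carbon token in the SMILES (each C, including those in ring-closure positions and inside branches).
Carbon count: 7.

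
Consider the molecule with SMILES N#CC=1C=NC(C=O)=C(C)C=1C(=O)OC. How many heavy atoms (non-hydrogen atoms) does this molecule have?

Every atom symbol written in the SMILES (organic subset) is one heavy atom; implicit H are not written.
Heavy atoms by element → C:10, N:2, O:3.
Total: 15.

15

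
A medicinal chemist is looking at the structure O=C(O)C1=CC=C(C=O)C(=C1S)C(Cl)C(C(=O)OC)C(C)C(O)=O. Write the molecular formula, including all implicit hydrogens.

Walk through each heavy atom and fill implicit hydrogens from standard valence (C 4, N 3, O 2, S 2, halogen 1):
  atom 1: O, bond orders sum to 2 (valence 2) → 0 H
  atom 2: C, bond orders sum to 4 (valence 4) → 0 H
  atom 3: O, bond orders sum to 1 (valence 2) → 1 H
  atom 4: C, bond orders sum to 4 (valence 4) → 0 H
  atom 5: C, bond orders sum to 3 (valence 4) → 1 H
  atom 6: C, bond orders sum to 3 (valence 4) → 1 H
  atom 7: C, bond orders sum to 4 (valence 4) → 0 H
  atom 8: C, bond orders sum to 3 (valence 4) → 1 H
  atom 9: O, bond orders sum to 2 (valence 2) → 0 H
  atom 10: C, bond orders sum to 4 (valence 4) → 0 H
  atom 11: C, bond orders sum to 4 (valence 4) → 0 H
  atom 12: S, bond orders sum to 1 (valence 2) → 1 H
  atom 13: C, bond orders sum to 3 (valence 4) → 1 H
  atom 14: Cl (halogen, monovalent) → 0 H
  atom 15: C, bond orders sum to 3 (valence 4) → 1 H
  atom 16: C, bond orders sum to 4 (valence 4) → 0 H
  atom 17: O, bond orders sum to 2 (valence 2) → 0 H
  atom 18: O, bond orders sum to 2 (valence 2) → 0 H
  atom 19: C, bond orders sum to 1 (valence 4) → 3 H
  atom 20: C, bond orders sum to 3 (valence 4) → 1 H
  atom 21: C, bond orders sum to 1 (valence 4) → 3 H
  atom 22: C, bond orders sum to 4 (valence 4) → 0 H
  atom 23: O, bond orders sum to 1 (valence 2) → 1 H
  atom 24: O, bond orders sum to 2 (valence 2) → 0 H
Totals → C:15, H:15, Cl:1, O:7, S:1.

C15H15ClO7S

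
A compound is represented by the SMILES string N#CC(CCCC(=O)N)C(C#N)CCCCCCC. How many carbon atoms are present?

15

Count every carbon token in the SMILES (each C, including those in ring-closure positions and inside branches).
Carbon count: 15.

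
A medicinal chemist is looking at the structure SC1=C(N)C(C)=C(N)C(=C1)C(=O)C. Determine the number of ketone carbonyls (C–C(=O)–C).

1

The ketone motif appears at heavy-atom position 11 in the SMILES.
Other groups present: 2 primary amine, 1 thiol.
Ketone count: 1.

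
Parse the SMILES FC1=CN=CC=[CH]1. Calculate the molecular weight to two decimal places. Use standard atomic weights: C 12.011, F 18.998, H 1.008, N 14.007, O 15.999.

97.09 g/mol

First, the molecular formula is C5H4FN (counting implicit H from valence).
  C: 5 × 12.011 = 60.055
  F: 1 × 18.998 = 18.998
  H: 4 × 1.008 = 4.032
  N: 1 × 14.007 = 14.007
Sum: 5×12.011 + 1×18.998 + 4×1.008 + 1×14.007 = 97.092 → 97.09 g/mol.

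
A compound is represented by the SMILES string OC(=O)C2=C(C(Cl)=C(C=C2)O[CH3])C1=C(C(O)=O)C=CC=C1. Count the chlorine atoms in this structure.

Scan the SMILES for Cl atoms (remember two-letter symbols like Cl and Br are single atoms).
Chlorine count: 1.

1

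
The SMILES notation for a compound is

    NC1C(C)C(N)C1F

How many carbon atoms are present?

Count every carbon token in the SMILES (each C, including those in ring-closure positions and inside branches).
Carbon count: 5.

5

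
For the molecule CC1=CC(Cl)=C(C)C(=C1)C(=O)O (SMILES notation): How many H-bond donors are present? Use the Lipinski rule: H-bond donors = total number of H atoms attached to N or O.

1

Donors: find every N or O and count the H atoms it carries.
  atom 11 (O): bond orders sum to 2 → 0 H
  atom 12 (O): bond orders sum to 1 → 1 H
Lipinski HBD = 1.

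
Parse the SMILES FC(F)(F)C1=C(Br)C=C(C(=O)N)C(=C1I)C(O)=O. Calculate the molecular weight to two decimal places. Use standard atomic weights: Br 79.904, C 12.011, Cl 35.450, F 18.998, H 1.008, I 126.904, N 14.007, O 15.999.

437.94 g/mol

First, the molecular formula is C9H4BrF3INO3 (counting implicit H from valence).
  Br: 1 × 79.904 = 79.904
  C: 9 × 12.011 = 108.099
  F: 3 × 18.998 = 56.994
  H: 4 × 1.008 = 4.032
  I: 1 × 126.904 = 126.904
  N: 1 × 14.007 = 14.007
  O: 3 × 15.999 = 47.997
Sum: 1×79.904 + 9×12.011 + 3×18.998 + 4×1.008 + 1×126.904 + 1×14.007 + 3×15.999 = 437.937 → 437.94 g/mol.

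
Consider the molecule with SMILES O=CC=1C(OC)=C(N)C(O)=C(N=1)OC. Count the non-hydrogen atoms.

14

Every atom symbol written in the SMILES (organic subset) is one heavy atom; implicit H are not written.
Heavy atoms by element → C:8, N:2, O:4.
Total: 14.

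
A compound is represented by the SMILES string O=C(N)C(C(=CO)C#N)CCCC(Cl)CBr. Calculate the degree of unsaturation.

Degree of unsaturation = (number of rings) + (number of π bonds).
Ring closures in the SMILES: 0.
π bonds: 2 double bonds (each 1 DoU), 1 triple bond (each 2 DoU) → 4 DoU from unsaturation.
Total DoU = 0 + 4 = 4.

4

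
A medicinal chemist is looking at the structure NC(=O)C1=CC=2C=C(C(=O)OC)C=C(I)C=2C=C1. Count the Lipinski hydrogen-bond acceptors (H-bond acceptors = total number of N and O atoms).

N atoms: 1; O atoms: 3.
Lipinski HBA = 1 + 3 = 4.

4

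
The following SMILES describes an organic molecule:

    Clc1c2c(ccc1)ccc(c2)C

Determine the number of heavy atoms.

12

Every atom symbol written in the SMILES (organic subset) is one heavy atom; implicit H are not written.
Heavy atoms by element → C:11, Cl:1.
Total: 12.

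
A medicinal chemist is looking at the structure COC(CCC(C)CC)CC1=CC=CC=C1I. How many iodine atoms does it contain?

1

Scan the SMILES for I atoms (remember two-letter symbols like Cl and Br are single atoms).
Iodine count: 1.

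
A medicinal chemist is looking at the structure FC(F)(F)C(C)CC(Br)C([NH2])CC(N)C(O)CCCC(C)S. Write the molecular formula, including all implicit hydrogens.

Walk through each heavy atom and fill implicit hydrogens from standard valence (C 4, N 3, O 2, S 2, halogen 1):
  atom 1: F (halogen, monovalent) → 0 H
  atom 2: C, bond orders sum to 4 (valence 4) → 0 H
  atom 3: F (halogen, monovalent) → 0 H
  atom 4: F (halogen, monovalent) → 0 H
  atom 5: C, bond orders sum to 3 (valence 4) → 1 H
  atom 6: C, bond orders sum to 1 (valence 4) → 3 H
  atom 7: C, bond orders sum to 2 (valence 4) → 2 H
  atom 8: C, bond orders sum to 3 (valence 4) → 1 H
  atom 9: Br (halogen, monovalent) → 0 H
  atom 10: C, bond orders sum to 3 (valence 4) → 1 H
  atom 11: N with explicit H count 2
  atom 12: C, bond orders sum to 2 (valence 4) → 2 H
  atom 13: C, bond orders sum to 3 (valence 4) → 1 H
  atom 14: N, bond orders sum to 1 (valence 3) → 2 H
  atom 15: C, bond orders sum to 3 (valence 4) → 1 H
  atom 16: O, bond orders sum to 1 (valence 2) → 1 H
  atom 17: C, bond orders sum to 2 (valence 4) → 2 H
  atom 18: C, bond orders sum to 2 (valence 4) → 2 H
  atom 19: C, bond orders sum to 2 (valence 4) → 2 H
  atom 20: C, bond orders sum to 3 (valence 4) → 1 H
  atom 21: C, bond orders sum to 1 (valence 4) → 3 H
  atom 22: S, bond orders sum to 1 (valence 2) → 1 H
Totals → C:14, H:28, Br:1, F:3, N:2, O:1, S:1.
In Hill order: C14H28BrF3N2OS.

C14H28BrF3N2OS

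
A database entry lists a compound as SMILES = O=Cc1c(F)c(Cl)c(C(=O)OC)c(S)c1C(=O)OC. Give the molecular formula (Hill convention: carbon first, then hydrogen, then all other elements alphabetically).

C11H8ClFO5S

Walk through each heavy atom and fill implicit hydrogens from standard valence (C 4, N 3, O 2, S 2, halogen 1); for lowercase aromatic atoms, an aromatic c carries 1 H when it has two neighbours and 0 H with three, and aromatic n carries 0 H:
  atom 1: O, bond orders sum to 2 (valence 2) → 0 H
  atom 2: C, bond orders sum to 3 (valence 4) → 1 H
  atom 3: aromatic c, 3 neighbours → 0 H
  atom 4: aromatic c, 3 neighbours → 0 H
  atom 5: F (halogen, monovalent) → 0 H
  atom 6: aromatic c, 3 neighbours → 0 H
  atom 7: Cl (halogen, monovalent) → 0 H
  atom 8: aromatic c, 3 neighbours → 0 H
  atom 9: C, bond orders sum to 4 (valence 4) → 0 H
  atom 10: O, bond orders sum to 2 (valence 2) → 0 H
  atom 11: O, bond orders sum to 2 (valence 2) → 0 H
  atom 12: C, bond orders sum to 1 (valence 4) → 3 H
  atom 13: aromatic c, 3 neighbours → 0 H
  atom 14: S, bond orders sum to 1 (valence 2) → 1 H
  atom 15: aromatic c, 3 neighbours → 0 H
  atom 16: C, bond orders sum to 4 (valence 4) → 0 H
  atom 17: O, bond orders sum to 2 (valence 2) → 0 H
  atom 18: O, bond orders sum to 2 (valence 2) → 0 H
  atom 19: C, bond orders sum to 1 (valence 4) → 3 H
Totals → C:11, H:8, Cl:1, F:1, O:5, S:1.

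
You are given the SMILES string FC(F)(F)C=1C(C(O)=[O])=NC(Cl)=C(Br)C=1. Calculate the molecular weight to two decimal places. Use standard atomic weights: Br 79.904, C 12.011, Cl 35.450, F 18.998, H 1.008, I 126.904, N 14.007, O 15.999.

First, the molecular formula is C7H2BrClF3NO2 (counting implicit H from valence).
  Br: 1 × 79.904 = 79.904
  C: 7 × 12.011 = 84.077
  Cl: 1 × 35.450 = 35.450
  F: 3 × 18.998 = 56.994
  H: 2 × 1.008 = 2.016
  N: 1 × 14.007 = 14.007
  O: 2 × 15.999 = 31.998
Sum: 1×79.904 + 7×12.011 + 1×35.450 + 3×18.998 + 2×1.008 + 1×14.007 + 2×15.999 = 304.446 → 304.45 g/mol.

304.45 g/mol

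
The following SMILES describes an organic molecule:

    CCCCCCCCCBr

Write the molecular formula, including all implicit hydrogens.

Walk through each heavy atom and fill implicit hydrogens from standard valence (C 4, N 3, O 2, S 2, halogen 1):
  atom 1: C, bond orders sum to 1 (valence 4) → 3 H
  atom 2: C, bond orders sum to 2 (valence 4) → 2 H
  atom 3: C, bond orders sum to 2 (valence 4) → 2 H
  atom 4: C, bond orders sum to 2 (valence 4) → 2 H
  atom 5: C, bond orders sum to 2 (valence 4) → 2 H
  atom 6: C, bond orders sum to 2 (valence 4) → 2 H
  atom 7: C, bond orders sum to 2 (valence 4) → 2 H
  atom 8: C, bond orders sum to 2 (valence 4) → 2 H
  atom 9: C, bond orders sum to 2 (valence 4) → 2 H
  atom 10: Br (halogen, monovalent) → 0 H
Totals → C:9, H:19, Br:1.
In Hill order: C9H19Br.

C9H19Br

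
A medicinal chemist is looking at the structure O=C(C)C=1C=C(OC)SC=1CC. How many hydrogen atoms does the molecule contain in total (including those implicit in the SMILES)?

Walk through each heavy atom and fill implicit hydrogens from standard valence (C 4, N 3, O 2, S 2, halogen 1):
  atom 1: O, bond orders sum to 2 (valence 2) → 0 H
  atom 2: C, bond orders sum to 4 (valence 4) → 0 H
  atom 3: C, bond orders sum to 1 (valence 4) → 3 H
  atom 4: C, bond orders sum to 4 (valence 4) → 0 H
  atom 5: C, bond orders sum to 3 (valence 4) → 1 H
  atom 6: C, bond orders sum to 4 (valence 4) → 0 H
  atom 7: O, bond orders sum to 2 (valence 2) → 0 H
  atom 8: C, bond orders sum to 1 (valence 4) → 3 H
  atom 9: S, bond orders sum to 2 (valence 2) → 0 H
  atom 10: C, bond orders sum to 4 (valence 4) → 0 H
  atom 11: C, bond orders sum to 2 (valence 4) → 2 H
  atom 12: C, bond orders sum to 1 (valence 4) → 3 H
Total hydrogens: 12.

12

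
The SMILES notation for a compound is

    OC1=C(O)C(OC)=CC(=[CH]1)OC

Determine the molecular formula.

Walk through each heavy atom and fill implicit hydrogens from standard valence (C 4, N 3, O 2, S 2, halogen 1):
  atom 1: O, bond orders sum to 1 (valence 2) → 1 H
  atom 2: C, bond orders sum to 4 (valence 4) → 0 H
  atom 3: C, bond orders sum to 4 (valence 4) → 0 H
  atom 4: O, bond orders sum to 1 (valence 2) → 1 H
  atom 5: C, bond orders sum to 4 (valence 4) → 0 H
  atom 6: O, bond orders sum to 2 (valence 2) → 0 H
  atom 7: C, bond orders sum to 1 (valence 4) → 3 H
  atom 8: C, bond orders sum to 3 (valence 4) → 1 H
  atom 9: C, bond orders sum to 4 (valence 4) → 0 H
  atom 10: C with explicit H count 1
  atom 11: O, bond orders sum to 2 (valence 2) → 0 H
  atom 12: C, bond orders sum to 1 (valence 4) → 3 H
Totals → C:8, H:10, O:4.
In Hill order: C8H10O4.

C8H10O4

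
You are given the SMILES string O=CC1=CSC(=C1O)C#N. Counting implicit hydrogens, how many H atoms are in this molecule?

3

Walk through each heavy atom and fill implicit hydrogens from standard valence (C 4, N 3, O 2, S 2, halogen 1):
  atom 1: O, bond orders sum to 2 (valence 2) → 0 H
  atom 2: C, bond orders sum to 3 (valence 4) → 1 H
  atom 3: C, bond orders sum to 4 (valence 4) → 0 H
  atom 4: C, bond orders sum to 3 (valence 4) → 1 H
  atom 5: S, bond orders sum to 2 (valence 2) → 0 H
  atom 6: C, bond orders sum to 4 (valence 4) → 0 H
  atom 7: C, bond orders sum to 4 (valence 4) → 0 H
  atom 8: O, bond orders sum to 1 (valence 2) → 1 H
  atom 9: C, bond orders sum to 4 (valence 4) → 0 H
  atom 10: N, bond orders sum to 3 (valence 3) → 0 H
Total hydrogens: 3.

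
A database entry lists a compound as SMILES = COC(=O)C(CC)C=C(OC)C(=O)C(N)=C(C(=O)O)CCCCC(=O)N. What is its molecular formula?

C17H26N2O7

Walk through each heavy atom and fill implicit hydrogens from standard valence (C 4, N 3, O 2, S 2, halogen 1):
  atom 1: C, bond orders sum to 1 (valence 4) → 3 H
  atom 2: O, bond orders sum to 2 (valence 2) → 0 H
  atom 3: C, bond orders sum to 4 (valence 4) → 0 H
  atom 4: O, bond orders sum to 2 (valence 2) → 0 H
  atom 5: C, bond orders sum to 3 (valence 4) → 1 H
  atom 6: C, bond orders sum to 2 (valence 4) → 2 H
  atom 7: C, bond orders sum to 1 (valence 4) → 3 H
  atom 8: C, bond orders sum to 3 (valence 4) → 1 H
  atom 9: C, bond orders sum to 4 (valence 4) → 0 H
  atom 10: O, bond orders sum to 2 (valence 2) → 0 H
  atom 11: C, bond orders sum to 1 (valence 4) → 3 H
  atom 12: C, bond orders sum to 4 (valence 4) → 0 H
  atom 13: O, bond orders sum to 2 (valence 2) → 0 H
  atom 14: C, bond orders sum to 4 (valence 4) → 0 H
  atom 15: N, bond orders sum to 1 (valence 3) → 2 H
  atom 16: C, bond orders sum to 4 (valence 4) → 0 H
  atom 17: C, bond orders sum to 4 (valence 4) → 0 H
  atom 18: O, bond orders sum to 2 (valence 2) → 0 H
  atom 19: O, bond orders sum to 1 (valence 2) → 1 H
  atom 20: C, bond orders sum to 2 (valence 4) → 2 H
  atom 21: C, bond orders sum to 2 (valence 4) → 2 H
  atom 22: C, bond orders sum to 2 (valence 4) → 2 H
  atom 23: C, bond orders sum to 2 (valence 4) → 2 H
  atom 24: C, bond orders sum to 4 (valence 4) → 0 H
  atom 25: O, bond orders sum to 2 (valence 2) → 0 H
  atom 26: N, bond orders sum to 1 (valence 3) → 2 H
Totals → C:17, H:26, N:2, O:7.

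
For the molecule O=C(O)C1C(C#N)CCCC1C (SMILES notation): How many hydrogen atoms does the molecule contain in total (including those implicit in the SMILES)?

13

Walk through each heavy atom and fill implicit hydrogens from standard valence (C 4, N 3, O 2, S 2, halogen 1):
  atom 1: O, bond orders sum to 2 (valence 2) → 0 H
  atom 2: C, bond orders sum to 4 (valence 4) → 0 H
  atom 3: O, bond orders sum to 1 (valence 2) → 1 H
  atom 4: C, bond orders sum to 3 (valence 4) → 1 H
  atom 5: C, bond orders sum to 3 (valence 4) → 1 H
  atom 6: C, bond orders sum to 4 (valence 4) → 0 H
  atom 7: N, bond orders sum to 3 (valence 3) → 0 H
  atom 8: C, bond orders sum to 2 (valence 4) → 2 H
  atom 9: C, bond orders sum to 2 (valence 4) → 2 H
  atom 10: C, bond orders sum to 2 (valence 4) → 2 H
  atom 11: C, bond orders sum to 3 (valence 4) → 1 H
  atom 12: C, bond orders sum to 1 (valence 4) → 3 H
Total hydrogens: 13.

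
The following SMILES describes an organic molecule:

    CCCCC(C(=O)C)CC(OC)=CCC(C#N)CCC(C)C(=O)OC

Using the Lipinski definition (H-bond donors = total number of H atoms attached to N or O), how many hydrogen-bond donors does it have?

Donors: find every N or O and count the H atoms it carries.
  atom 7 (O): bond orders sum to 2 → 0 H
  atom 11 (O): bond orders sum to 2 → 0 H
  atom 17 (N): bond orders sum to 3 → 0 H
  atom 23 (O): bond orders sum to 2 → 0 H
  atom 24 (O): bond orders sum to 2 → 0 H
Lipinski HBD = 0.

0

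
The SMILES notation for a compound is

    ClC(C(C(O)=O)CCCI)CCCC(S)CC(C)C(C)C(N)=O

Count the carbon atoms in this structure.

Count every carbon token in the SMILES (each C, including those in ring-closure positions and inside branches).
Carbon count: 16.

16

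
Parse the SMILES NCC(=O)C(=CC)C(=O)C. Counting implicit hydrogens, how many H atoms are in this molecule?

11

Walk through each heavy atom and fill implicit hydrogens from standard valence (C 4, N 3, O 2, S 2, halogen 1):
  atom 1: N, bond orders sum to 1 (valence 3) → 2 H
  atom 2: C, bond orders sum to 2 (valence 4) → 2 H
  atom 3: C, bond orders sum to 4 (valence 4) → 0 H
  atom 4: O, bond orders sum to 2 (valence 2) → 0 H
  atom 5: C, bond orders sum to 4 (valence 4) → 0 H
  atom 6: C, bond orders sum to 3 (valence 4) → 1 H
  atom 7: C, bond orders sum to 1 (valence 4) → 3 H
  atom 8: C, bond orders sum to 4 (valence 4) → 0 H
  atom 9: O, bond orders sum to 2 (valence 2) → 0 H
  atom 10: C, bond orders sum to 1 (valence 4) → 3 H
Total hydrogens: 11.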